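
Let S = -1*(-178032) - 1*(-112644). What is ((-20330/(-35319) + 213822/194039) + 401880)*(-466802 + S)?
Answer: -485086406816231675168/6853263441 ≈ -7.0782e+10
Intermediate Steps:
S = 290676 (S = 178032 + 112644 = 290676)
((-20330/(-35319) + 213822/194039) + 401880)*(-466802 + S) = ((-20330/(-35319) + 213822/194039) + 401880)*(-466802 + 290676) = ((-20330*(-1/35319) + 213822*(1/194039)) + 401880)*(-176126) = ((20330/35319 + 213822/194039) + 401880)*(-176126) = (11496792088/6853263441 + 401880)*(-176126) = (2754201008461168/6853263441)*(-176126) = -485086406816231675168/6853263441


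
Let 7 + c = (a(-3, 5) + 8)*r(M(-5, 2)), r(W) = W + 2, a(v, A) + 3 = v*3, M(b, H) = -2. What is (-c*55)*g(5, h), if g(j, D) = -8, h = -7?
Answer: -3080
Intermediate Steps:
a(v, A) = -3 + 3*v (a(v, A) = -3 + v*3 = -3 + 3*v)
r(W) = 2 + W
c = -7 (c = -7 + ((-3 + 3*(-3)) + 8)*(2 - 2) = -7 + ((-3 - 9) + 8)*0 = -7 + (-12 + 8)*0 = -7 - 4*0 = -7 + 0 = -7)
(-c*55)*g(5, h) = (-1*(-7)*55)*(-8) = (7*55)*(-8) = 385*(-8) = -3080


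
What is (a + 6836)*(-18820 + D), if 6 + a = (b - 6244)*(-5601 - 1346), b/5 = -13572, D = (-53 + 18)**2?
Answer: -9058034760210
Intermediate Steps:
D = 1225 (D = (-35)**2 = 1225)
b = -67860 (b = 5*(-13572) = -67860)
a = 514800482 (a = -6 + (-67860 - 6244)*(-5601 - 1346) = -6 - 74104*(-6947) = -6 + 514800488 = 514800482)
(a + 6836)*(-18820 + D) = (514800482 + 6836)*(-18820 + 1225) = 514807318*(-17595) = -9058034760210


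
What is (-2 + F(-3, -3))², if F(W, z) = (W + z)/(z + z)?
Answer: 1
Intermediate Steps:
F(W, z) = (W + z)/(2*z) (F(W, z) = (W + z)/((2*z)) = (W + z)*(1/(2*z)) = (W + z)/(2*z))
(-2 + F(-3, -3))² = (-2 + (½)*(-3 - 3)/(-3))² = (-2 + (½)*(-⅓)*(-6))² = (-2 + 1)² = (-1)² = 1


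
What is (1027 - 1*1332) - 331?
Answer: -636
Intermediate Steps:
(1027 - 1*1332) - 331 = (1027 - 1332) - 331 = -305 - 331 = -636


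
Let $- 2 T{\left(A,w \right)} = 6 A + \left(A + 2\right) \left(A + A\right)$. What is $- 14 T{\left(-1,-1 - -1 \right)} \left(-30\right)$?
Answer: $1680$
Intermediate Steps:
$T{\left(A,w \right)} = - 3 A - A \left(2 + A\right)$ ($T{\left(A,w \right)} = - \frac{6 A + \left(A + 2\right) \left(A + A\right)}{2} = - \frac{6 A + \left(2 + A\right) 2 A}{2} = - \frac{6 A + 2 A \left(2 + A\right)}{2} = - 3 A - A \left(2 + A\right)$)
$- 14 T{\left(-1,-1 - -1 \right)} \left(-30\right) = - 14 \left(\left(-1\right) \left(-1\right) \left(5 - 1\right)\right) \left(-30\right) = - 14 \left(\left(-1\right) \left(-1\right) 4\right) \left(-30\right) = \left(-14\right) 4 \left(-30\right) = \left(-56\right) \left(-30\right) = 1680$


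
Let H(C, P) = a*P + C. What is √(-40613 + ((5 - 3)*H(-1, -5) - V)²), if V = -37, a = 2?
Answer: 2*I*√10097 ≈ 200.97*I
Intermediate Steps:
H(C, P) = C + 2*P (H(C, P) = 2*P + C = C + 2*P)
√(-40613 + ((5 - 3)*H(-1, -5) - V)²) = √(-40613 + ((5 - 3)*(-1 + 2*(-5)) - 1*(-37))²) = √(-40613 + (2*(-1 - 10) + 37)²) = √(-40613 + (2*(-11) + 37)²) = √(-40613 + (-22 + 37)²) = √(-40613 + 15²) = √(-40613 + 225) = √(-40388) = 2*I*√10097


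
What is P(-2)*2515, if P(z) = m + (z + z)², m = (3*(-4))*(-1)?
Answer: 70420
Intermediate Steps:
m = 12 (m = -12*(-1) = 12)
P(z) = 12 + 4*z² (P(z) = 12 + (z + z)² = 12 + (2*z)² = 12 + 4*z²)
P(-2)*2515 = (12 + 4*(-2)²)*2515 = (12 + 4*4)*2515 = (12 + 16)*2515 = 28*2515 = 70420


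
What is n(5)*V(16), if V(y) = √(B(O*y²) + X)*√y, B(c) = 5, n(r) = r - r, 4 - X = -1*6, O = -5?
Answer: 0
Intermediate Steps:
X = 10 (X = 4 - (-1)*6 = 4 - 1*(-6) = 4 + 6 = 10)
n(r) = 0
V(y) = √15*√y (V(y) = √(5 + 10)*√y = √15*√y)
n(5)*V(16) = 0*(√15*√16) = 0*(√15*4) = 0*(4*√15) = 0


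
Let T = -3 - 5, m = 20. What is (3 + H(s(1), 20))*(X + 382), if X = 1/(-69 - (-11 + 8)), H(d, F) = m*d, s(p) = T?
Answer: -3958127/66 ≈ -59972.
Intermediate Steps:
T = -8
s(p) = -8
H(d, F) = 20*d
X = -1/66 (X = 1/(-69 - 1*(-3)) = 1/(-69 + 3) = 1/(-66) = -1/66 ≈ -0.015152)
(3 + H(s(1), 20))*(X + 382) = (3 + 20*(-8))*(-1/66 + 382) = (3 - 160)*(25211/66) = -157*25211/66 = -3958127/66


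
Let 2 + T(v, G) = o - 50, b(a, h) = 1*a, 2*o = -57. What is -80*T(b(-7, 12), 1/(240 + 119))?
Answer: 6440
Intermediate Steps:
o = -57/2 (o = (½)*(-57) = -57/2 ≈ -28.500)
b(a, h) = a
T(v, G) = -161/2 (T(v, G) = -2 + (-57/2 - 50) = -2 - 157/2 = -161/2)
-80*T(b(-7, 12), 1/(240 + 119)) = -80*(-161/2) = 6440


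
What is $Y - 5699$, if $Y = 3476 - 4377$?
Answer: $-6600$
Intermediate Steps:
$Y = -901$ ($Y = 3476 - 4377 = -901$)
$Y - 5699 = -901 - 5699 = -6600$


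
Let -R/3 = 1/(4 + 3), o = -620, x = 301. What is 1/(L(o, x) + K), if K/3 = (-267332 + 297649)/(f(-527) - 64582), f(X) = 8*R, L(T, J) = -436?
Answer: -452098/197751385 ≈ -0.0022862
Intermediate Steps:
R = -3/7 (R = -3/(4 + 3) = -3/7 ≈ -0.42857)
f(X) = -24/7 (f(X) = 8*(-3/7) = -24/7)
K = -636657/452098 (K = 3*((-267332 + 297649)/(-24/7 - 64582)) = 3*(30317/(-452098/7)) = 3*(30317*(-7/452098)) = 3*(-212219/452098) = -636657/452098 ≈ -1.4082)
1/(L(o, x) + K) = 1/(-436 - 636657/452098) = 1/(-197751385/452098) = -452098/197751385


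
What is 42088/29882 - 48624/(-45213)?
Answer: 559317852/225175811 ≈ 2.4839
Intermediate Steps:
42088/29882 - 48624/(-45213) = 42088*(1/29882) - 48624*(-1/45213) = 21044/14941 + 16208/15071 = 559317852/225175811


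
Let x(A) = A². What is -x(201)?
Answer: -40401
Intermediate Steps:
-x(201) = -1*201² = -1*40401 = -40401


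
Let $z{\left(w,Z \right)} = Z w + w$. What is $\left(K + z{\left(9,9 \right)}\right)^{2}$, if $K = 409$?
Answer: $249001$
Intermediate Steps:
$z{\left(w,Z \right)} = w + Z w$
$\left(K + z{\left(9,9 \right)}\right)^{2} = \left(409 + 9 \left(1 + 9\right)\right)^{2} = \left(409 + 9 \cdot 10\right)^{2} = \left(409 + 90\right)^{2} = 499^{2} = 249001$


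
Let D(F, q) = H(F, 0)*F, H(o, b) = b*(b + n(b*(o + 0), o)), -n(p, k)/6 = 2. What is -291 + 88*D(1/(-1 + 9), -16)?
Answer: -291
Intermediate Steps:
n(p, k) = -12 (n(p, k) = -6*2 = -12)
H(o, b) = b*(-12 + b) (H(o, b) = b*(b - 12) = b*(-12 + b))
D(F, q) = 0 (D(F, q) = (0*(-12 + 0))*F = (0*(-12))*F = 0*F = 0)
-291 + 88*D(1/(-1 + 9), -16) = -291 + 88*0 = -291 + 0 = -291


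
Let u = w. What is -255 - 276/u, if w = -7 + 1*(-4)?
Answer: -2529/11 ≈ -229.91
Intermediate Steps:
w = -11 (w = -7 - 4 = -11)
u = -11
-255 - 276/u = -255 - 276/(-11) = -255 - 1/11*(-276) = -255 + 276/11 = -2529/11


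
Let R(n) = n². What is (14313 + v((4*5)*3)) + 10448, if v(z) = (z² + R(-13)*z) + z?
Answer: 38561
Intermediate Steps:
v(z) = z² + 170*z (v(z) = (z² + (-13)²*z) + z = (z² + 169*z) + z = z² + 170*z)
(14313 + v((4*5)*3)) + 10448 = (14313 + ((4*5)*3)*(170 + (4*5)*3)) + 10448 = (14313 + (20*3)*(170 + 20*3)) + 10448 = (14313 + 60*(170 + 60)) + 10448 = (14313 + 60*230) + 10448 = (14313 + 13800) + 10448 = 28113 + 10448 = 38561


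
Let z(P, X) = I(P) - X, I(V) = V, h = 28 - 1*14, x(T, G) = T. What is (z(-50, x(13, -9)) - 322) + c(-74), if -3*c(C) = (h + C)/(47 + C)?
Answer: -10415/27 ≈ -385.74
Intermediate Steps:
h = 14 (h = 28 - 14 = 14)
z(P, X) = P - X
c(C) = -(14 + C)/(3*(47 + C))
(z(-50, x(13, -9)) - 322) + c(-74) = ((-50 - 1*13) - 322) + (-14 - 1*(-74))/(3*(47 - 74)) = ((-50 - 13) - 322) + (⅓)*(-14 + 74)/(-27) = (-63 - 322) + (⅓)*(-1/27)*60 = -385 - 20/27 = -10415/27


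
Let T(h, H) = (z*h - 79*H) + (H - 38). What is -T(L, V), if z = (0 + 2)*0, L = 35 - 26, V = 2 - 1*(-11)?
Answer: 1052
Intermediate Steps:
V = 13 (V = 2 + 11 = 13)
L = 9
z = 0 (z = 2*0 = 0)
T(h, H) = -38 - 78*H (T(h, H) = (0*h - 79*H) + (H - 38) = (0 - 79*H) + (-38 + H) = -79*H + (-38 + H) = -38 - 78*H)
-T(L, V) = -(-38 - 78*13) = -(-38 - 1014) = -1*(-1052) = 1052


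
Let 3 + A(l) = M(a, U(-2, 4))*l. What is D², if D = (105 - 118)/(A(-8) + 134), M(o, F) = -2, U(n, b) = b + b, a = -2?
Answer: 169/21609 ≈ 0.0078208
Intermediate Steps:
U(n, b) = 2*b
A(l) = -3 - 2*l
D = -13/147 (D = (105 - 118)/((-3 - 2*(-8)) + 134) = -13/((-3 + 16) + 134) = -13/(13 + 134) = -13/147 ≈ -0.088435)
D² = (-13/147)² = 169/21609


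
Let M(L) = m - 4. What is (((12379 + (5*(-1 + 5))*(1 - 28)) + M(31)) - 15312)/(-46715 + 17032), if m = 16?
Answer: 3461/29683 ≈ 0.11660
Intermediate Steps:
M(L) = 12 (M(L) = 16 - 4 = 12)
(((12379 + (5*(-1 + 5))*(1 - 28)) + M(31)) - 15312)/(-46715 + 17032) = (((12379 + (5*(-1 + 5))*(1 - 28)) + 12) - 15312)/(-46715 + 17032) = (((12379 + (5*4)*(-27)) + 12) - 15312)/(-29683) = (((12379 + 20*(-27)) + 12) - 15312)*(-1/29683) = (((12379 - 540) + 12) - 15312)*(-1/29683) = ((11839 + 12) - 15312)*(-1/29683) = (11851 - 15312)*(-1/29683) = -3461*(-1/29683) = 3461/29683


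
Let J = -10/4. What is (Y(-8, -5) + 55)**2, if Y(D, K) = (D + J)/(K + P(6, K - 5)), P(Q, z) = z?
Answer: 310249/100 ≈ 3102.5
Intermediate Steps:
J = -5/2 (J = -10*1/4 = -5/2 ≈ -2.5000)
Y(D, K) = (-5/2 + D)/(-5 + 2*K) (Y(D, K) = (D - 5/2)/(K + (K - 5)) = (-5/2 + D)/(K + (-5 + K)) = (-5/2 + D)/(-5 + 2*K))
(Y(-8, -5) + 55)**2 = ((-5 + 2*(-8))/(2*(-5 + 2*(-5))) + 55)**2 = ((-5 - 16)/(2*(-5 - 10)) + 55)**2 = ((1/2)*(-21)/(-15) + 55)**2 = ((1/2)*(-1/15)*(-21) + 55)**2 = (7/10 + 55)**2 = (557/10)**2 = 310249/100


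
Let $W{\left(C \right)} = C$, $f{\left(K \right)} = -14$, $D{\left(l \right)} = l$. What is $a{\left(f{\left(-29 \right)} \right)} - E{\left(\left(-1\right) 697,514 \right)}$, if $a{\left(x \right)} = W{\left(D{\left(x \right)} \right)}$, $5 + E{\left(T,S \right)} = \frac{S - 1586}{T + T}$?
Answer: $- \frac{6809}{697} \approx -9.769$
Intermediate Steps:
$E{\left(T,S \right)} = -5 + \frac{-1586 + S}{2 T}$ ($E{\left(T,S \right)} = -5 + \frac{S - 1586}{T + T} = -5 + \frac{-1586 + S}{2 T}$)
$a{\left(x \right)} = x$
$a{\left(f{\left(-29 \right)} \right)} - E{\left(\left(-1\right) 697,514 \right)} = -14 - \frac{-1586 + 514 - 10 \left(\left(-1\right) 697\right)}{2 \left(\left(-1\right) 697\right)} = -14 - \frac{-1586 + 514 - -6970}{2 \left(-697\right)} = -14 - \frac{1}{2} \left(- \frac{1}{697}\right) \left(-1586 + 514 + 6970\right) = -14 - \frac{1}{2} \left(- \frac{1}{697}\right) 5898 = -14 - - \frac{2949}{697} = -14 + \frac{2949}{697} = - \frac{6809}{697}$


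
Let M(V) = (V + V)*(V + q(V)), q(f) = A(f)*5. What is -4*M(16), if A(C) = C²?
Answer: -165888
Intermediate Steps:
q(f) = 5*f² (q(f) = f²*5 = 5*f²)
M(V) = 2*V*(V + 5*V²) (M(V) = (V + V)*(V + 5*V²) = (2*V)*(V + 5*V²) = 2*V*(V + 5*V²))
-4*M(16) = -4*16²*(2 + 10*16) = -1024*(2 + 160) = -1024*162 = -4*41472 = -165888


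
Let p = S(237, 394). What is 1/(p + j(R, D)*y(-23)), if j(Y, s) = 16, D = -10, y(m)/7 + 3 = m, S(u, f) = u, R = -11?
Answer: -1/2675 ≈ -0.00037383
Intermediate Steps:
y(m) = -21 + 7*m
p = 237
1/(p + j(R, D)*y(-23)) = 1/(237 + 16*(-21 + 7*(-23))) = 1/(237 + 16*(-21 - 161)) = 1/(237 + 16*(-182)) = 1/(237 - 2912) = 1/(-2675) = -1/2675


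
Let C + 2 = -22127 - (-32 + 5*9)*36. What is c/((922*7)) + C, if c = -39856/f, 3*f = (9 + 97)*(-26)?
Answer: -947966465/41951 ≈ -22597.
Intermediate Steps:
f = -2756/3 (f = ((9 + 97)*(-26))/3 = (106*(-26))/3 = (⅓)*(-2756) = -2756/3 ≈ -918.67)
c = 564/13 (c = -39856/(-2756/3) = -39856*(-3/2756) = 564/13 ≈ 43.385)
C = -22597 (C = -2 + (-22127 - (-32 + 5*9)*36) = -2 + (-22127 - (-32 + 45)*36) = -2 + (-22127 - 13*36) = -2 + (-22127 - 1*468) = -2 + (-22127 - 468) = -2 - 22595 = -22597)
c/((922*7)) + C = 564/(13*((922*7))) - 22597 = (564/13)/6454 - 22597 = (564/13)*(1/6454) - 22597 = 282/41951 - 22597 = -947966465/41951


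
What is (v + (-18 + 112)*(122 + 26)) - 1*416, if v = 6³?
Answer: 13712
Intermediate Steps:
v = 216
(v + (-18 + 112)*(122 + 26)) - 1*416 = (216 + (-18 + 112)*(122 + 26)) - 1*416 = (216 + 94*148) - 416 = (216 + 13912) - 416 = 14128 - 416 = 13712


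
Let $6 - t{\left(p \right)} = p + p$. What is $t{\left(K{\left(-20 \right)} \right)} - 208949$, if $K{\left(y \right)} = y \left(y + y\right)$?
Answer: $-210543$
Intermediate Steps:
$K{\left(y \right)} = 2 y^{2}$ ($K{\left(y \right)} = y 2 y = 2 y^{2}$)
$t{\left(p \right)} = 6 - 2 p$ ($t{\left(p \right)} = 6 - \left(p + p\right) = 6 - 2 p$)
$t{\left(K{\left(-20 \right)} \right)} - 208949 = \left(6 - 2 \cdot 2 \left(-20\right)^{2}\right) - 208949 = \left(6 - 2 \cdot 2 \cdot 400\right) - 208949 = \left(6 - 1600\right) - 208949 = -1594 - 208949 = -210543$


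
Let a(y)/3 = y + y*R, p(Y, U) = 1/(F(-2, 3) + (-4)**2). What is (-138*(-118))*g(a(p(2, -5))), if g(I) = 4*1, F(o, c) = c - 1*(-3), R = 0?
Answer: 65136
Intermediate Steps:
F(o, c) = 3 + c (F(o, c) = c + 3 = 3 + c)
p(Y, U) = 1/22 (p(Y, U) = 1/((3 + 3) + (-4)**2) = 1/(6 + 16) = 1/22)
a(y) = 3*y (a(y) = 3*(y + y*0) = 3*(y + 0) = 3*y)
g(I) = 4
(-138*(-118))*g(a(p(2, -5))) = -138*(-118)*4 = 16284*4 = 65136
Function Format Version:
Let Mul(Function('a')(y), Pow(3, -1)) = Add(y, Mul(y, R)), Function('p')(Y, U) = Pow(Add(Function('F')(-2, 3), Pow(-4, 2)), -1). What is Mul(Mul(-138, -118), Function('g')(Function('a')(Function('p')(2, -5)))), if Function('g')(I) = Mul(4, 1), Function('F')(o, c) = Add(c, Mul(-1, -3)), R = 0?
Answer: 65136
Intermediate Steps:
Function('F')(o, c) = Add(3, c) (Function('F')(o, c) = Add(c, 3) = Add(3, c))
Function('p')(Y, U) = Rational(1, 22) (Function('p')(Y, U) = Pow(Add(Add(3, 3), Pow(-4, 2)), -1) = Pow(Add(6, 16), -1) = Pow(22, -1) = Rational(1, 22))
Function('a')(y) = Mul(3, y) (Function('a')(y) = Mul(3, Add(y, Mul(y, 0))) = Mul(3, Add(y, 0)) = Mul(3, y))
Function('g')(I) = 4
Mul(Mul(-138, -118), Function('g')(Function('a')(Function('p')(2, -5)))) = Mul(Mul(-138, -118), 4) = Mul(16284, 4) = 65136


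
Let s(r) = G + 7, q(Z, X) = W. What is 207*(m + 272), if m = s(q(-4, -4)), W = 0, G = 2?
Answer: 58167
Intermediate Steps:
q(Z, X) = 0
s(r) = 9 (s(r) = 2 + 7 = 9)
m = 9
207*(m + 272) = 207*(9 + 272) = 207*281 = 58167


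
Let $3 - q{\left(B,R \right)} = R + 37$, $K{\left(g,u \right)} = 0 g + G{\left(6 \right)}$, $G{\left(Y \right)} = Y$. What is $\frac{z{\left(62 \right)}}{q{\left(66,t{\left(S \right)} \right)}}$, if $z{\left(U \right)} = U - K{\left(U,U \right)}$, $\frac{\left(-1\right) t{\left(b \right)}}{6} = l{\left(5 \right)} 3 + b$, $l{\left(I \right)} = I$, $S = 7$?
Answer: $\frac{4}{7} \approx 0.57143$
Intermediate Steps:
$K{\left(g,u \right)} = 6$ ($K{\left(g,u \right)} = 0 g + 6 = 0 + 6 = 6$)
$t{\left(b \right)} = -90 - 6 b$ ($t{\left(b \right)} = - 6 \left(5 \cdot 3 + b\right) = - 6 \left(15 + b\right) = -90 - 6 b$)
$z{\left(U \right)} = -6 + U$ ($z{\left(U \right)} = U - 6 = -6 + U$)
$q{\left(B,R \right)} = -34 - R$ ($q{\left(B,R \right)} = 3 - \left(R + 37\right) = 3 - \left(37 + R\right) = -34 - R$)
$\frac{z{\left(62 \right)}}{q{\left(66,t{\left(S \right)} \right)}} = \frac{-6 + 62}{-34 - \left(-90 - 42\right)} = \frac{56}{-34 - \left(-90 - 42\right)} = \frac{56}{-34 - -132} = \frac{56}{-34 + 132} = \frac{56}{98} = 56 \cdot \frac{1}{98} = \frac{4}{7}$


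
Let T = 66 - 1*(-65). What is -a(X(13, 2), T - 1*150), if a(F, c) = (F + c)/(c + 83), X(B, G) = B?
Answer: 3/32 ≈ 0.093750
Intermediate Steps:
T = 131 (T = 66 + 65 = 131)
a(F, c) = (F + c)/(83 + c)
-a(X(13, 2), T - 1*150) = -(13 + (131 - 1*150))/(83 + (131 - 1*150)) = -(13 + (131 - 150))/(83 + (131 - 150)) = -(13 - 19)/(83 - 19) = -(-6)/64 = -1*(-3/32) = 3/32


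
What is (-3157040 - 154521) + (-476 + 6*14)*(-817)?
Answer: -2991297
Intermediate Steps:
(-3157040 - 154521) + (-476 + 6*14)*(-817) = -3311561 + (-476 + 84)*(-817) = -3311561 - 392*(-817) = -3311561 + 320264 = -2991297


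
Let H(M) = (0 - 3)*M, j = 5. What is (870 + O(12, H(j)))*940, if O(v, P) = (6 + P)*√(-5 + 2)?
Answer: 817800 - 8460*I*√3 ≈ 8.178e+5 - 14653.0*I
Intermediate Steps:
H(M) = -3*M
O(v, P) = I*√3*(6 + P) (O(v, P) = (6 + P)*√(-3) = (6 + P)*(I*√3) = I*√3*(6 + P))
(870 + O(12, H(j)))*940 = (870 + I*√3*(6 - 3*5))*940 = (870 + I*√3*(6 - 15))*940 = (870 + I*√3*(-9))*940 = (870 - 9*I*√3)*940 = 817800 - 8460*I*√3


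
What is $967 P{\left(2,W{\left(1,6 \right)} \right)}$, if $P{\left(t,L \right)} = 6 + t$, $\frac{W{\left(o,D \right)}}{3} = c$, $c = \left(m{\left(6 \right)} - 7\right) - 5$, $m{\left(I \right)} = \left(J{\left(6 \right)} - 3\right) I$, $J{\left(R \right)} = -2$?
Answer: $7736$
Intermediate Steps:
$m{\left(I \right)} = - 5 I$ ($m{\left(I \right)} = \left(-2 - 3\right) I = - 5 I$)
$c = -42$ ($c = \left(\left(-5\right) 6 - 7\right) - 5 = \left(-30 - 7\right) - 5 = -37 - 5 = -42$)
$W{\left(o,D \right)} = -126$ ($W{\left(o,D \right)} = 3 \left(-42\right) = -126$)
$967 P{\left(2,W{\left(1,6 \right)} \right)} = 967 \left(6 + 2\right) = 967 \cdot 8 = 7736$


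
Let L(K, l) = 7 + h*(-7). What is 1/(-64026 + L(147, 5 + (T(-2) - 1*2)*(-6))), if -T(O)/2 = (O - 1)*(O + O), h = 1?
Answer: -1/64026 ≈ -1.5619e-5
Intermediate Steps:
T(O) = -4*O*(-1 + O) (T(O) = -2*(O - 1)*(O + O) = -2*(-1 + O)*2*O = -4*O*(-1 + O))
L(K, l) = 0 (L(K, l) = 7 + 1*(-7) = 7 - 7 = 0)
1/(-64026 + L(147, 5 + (T(-2) - 1*2)*(-6))) = 1/(-64026 + 0) = 1/(-64026) = -1/64026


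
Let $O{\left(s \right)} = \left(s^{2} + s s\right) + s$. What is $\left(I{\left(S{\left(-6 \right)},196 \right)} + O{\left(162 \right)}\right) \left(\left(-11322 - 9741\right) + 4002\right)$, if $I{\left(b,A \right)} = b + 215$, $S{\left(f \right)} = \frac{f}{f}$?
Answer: $-901946826$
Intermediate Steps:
$S{\left(f \right)} = 1$
$O{\left(s \right)} = s + 2 s^{2}$ ($O{\left(s \right)} = \left(s^{2} + s^{2}\right) + s = 2 s^{2} + s = s + 2 s^{2}$)
$I{\left(b,A \right)} = 215 + b$
$\left(I{\left(S{\left(-6 \right)},196 \right)} + O{\left(162 \right)}\right) \left(\left(-11322 - 9741\right) + 4002\right) = \left(\left(215 + 1\right) + 162 \left(1 + 2 \cdot 162\right)\right) \left(\left(-11322 - 9741\right) + 4002\right) = \left(216 + 162 \left(1 + 324\right)\right) \left(\left(-11322 - 9741\right) + 4002\right) = \left(216 + 162 \cdot 325\right) \left(-21063 + 4002\right) = \left(216 + 52650\right) \left(-17061\right) = 52866 \left(-17061\right) = -901946826$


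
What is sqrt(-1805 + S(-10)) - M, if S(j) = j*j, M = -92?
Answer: 92 + I*sqrt(1705) ≈ 92.0 + 41.292*I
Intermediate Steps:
S(j) = j**2
sqrt(-1805 + S(-10)) - M = sqrt(-1805 + (-10)**2) - 1*(-92) = sqrt(-1805 + 100) + 92 = sqrt(-1705) + 92 = I*sqrt(1705) + 92 = 92 + I*sqrt(1705)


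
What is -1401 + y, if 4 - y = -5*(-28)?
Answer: -1537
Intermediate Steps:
y = -136 (y = 4 - (-5)*(-28) = 4 - 1*140 = 4 - 140 = -136)
-1401 + y = -1401 - 136 = -1537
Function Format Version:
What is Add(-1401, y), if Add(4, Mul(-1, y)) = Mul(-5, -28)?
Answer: -1537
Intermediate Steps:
y = -136 (y = Add(4, Mul(-1, Mul(-5, -28))) = Add(4, Mul(-1, 140)) = Add(4, -140) = -136)
Add(-1401, y) = Add(-1401, -136) = -1537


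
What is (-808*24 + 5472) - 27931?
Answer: -41851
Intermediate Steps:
(-808*24 + 5472) - 27931 = (-19392 + 5472) - 27931 = -13920 - 27931 = -41851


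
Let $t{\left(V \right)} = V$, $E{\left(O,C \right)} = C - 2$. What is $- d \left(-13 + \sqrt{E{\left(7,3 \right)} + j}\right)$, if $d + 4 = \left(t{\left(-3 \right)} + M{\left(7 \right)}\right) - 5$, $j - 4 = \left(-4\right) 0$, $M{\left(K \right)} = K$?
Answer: $-65 + 5 \sqrt{5} \approx -53.82$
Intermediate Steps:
$E{\left(O,C \right)} = -2 + C$ ($E{\left(O,C \right)} = C - 2 = -2 + C$)
$j = 4$ ($j = 4 - 0 = 4 + 0 = 4$)
$d = -5$ ($d = -4 + \left(\left(-3 + 7\right) - 5\right) = -4 + \left(4 - 5\right) = -4 - 1 = -5$)
$- d \left(-13 + \sqrt{E{\left(7,3 \right)} + j}\right) = \left(-1\right) \left(-5\right) \left(-13 + \sqrt{\left(-2 + 3\right) + 4}\right) = 5 \left(-13 + \sqrt{1 + 4}\right) = 5 \left(-13 + \sqrt{5}\right) = -65 + 5 \sqrt{5}$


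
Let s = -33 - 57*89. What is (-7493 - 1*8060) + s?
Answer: -20659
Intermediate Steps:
s = -5106 (s = -33 - 5073 = -5106)
(-7493 - 1*8060) + s = (-7493 - 1*8060) - 5106 = (-7493 - 8060) - 5106 = -15553 - 5106 = -20659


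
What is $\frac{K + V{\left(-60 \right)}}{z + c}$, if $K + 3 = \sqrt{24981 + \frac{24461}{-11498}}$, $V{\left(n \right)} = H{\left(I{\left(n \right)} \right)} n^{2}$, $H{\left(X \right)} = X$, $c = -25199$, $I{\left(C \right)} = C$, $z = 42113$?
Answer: $- \frac{72001}{5638} + \frac{\sqrt{3302306971346}}{194477172} \approx -12.761$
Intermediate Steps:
$V{\left(n \right)} = n^{3}$ ($V{\left(n \right)} = n n^{2} = n^{3}$)
$K = -3 + \frac{\sqrt{3302306971346}}{11498}$ ($K = -3 + \sqrt{24981 + \frac{24461}{-11498}} = -3 + \sqrt{24981 + 24461 \left(- \frac{1}{11498}\right)} = -3 + \sqrt{24981 - \frac{24461}{11498}} = -3 + \sqrt{\frac{287207077}{11498}} = -3 + \frac{\sqrt{3302306971346}}{11498} \approx 155.05$)
$\frac{K + V{\left(-60 \right)}}{z + c} = \frac{\left(-3 + \frac{\sqrt{3302306971346}}{11498}\right) + \left(-60\right)^{3}}{42113 - 25199} = \frac{\left(-3 + \frac{\sqrt{3302306971346}}{11498}\right) - 216000}{16914} = \left(-216003 + \frac{\sqrt{3302306971346}}{11498}\right) \frac{1}{16914} = - \frac{72001}{5638} + \frac{\sqrt{3302306971346}}{194477172}$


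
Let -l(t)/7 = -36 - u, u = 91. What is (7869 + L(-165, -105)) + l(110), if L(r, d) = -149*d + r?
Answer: 24238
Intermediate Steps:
l(t) = 889 (l(t) = -7*(-36 - 1*91) = -7*(-36 - 91) = -7*(-127) = 889)
L(r, d) = r - 149*d
(7869 + L(-165, -105)) + l(110) = (7869 + (-165 - 149*(-105))) + 889 = (7869 + (-165 + 15645)) + 889 = (7869 + 15480) + 889 = 23349 + 889 = 24238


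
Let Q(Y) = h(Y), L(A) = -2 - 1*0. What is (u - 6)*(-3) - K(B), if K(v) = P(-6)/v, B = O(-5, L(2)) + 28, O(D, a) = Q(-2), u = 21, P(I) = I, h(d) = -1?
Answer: -403/9 ≈ -44.778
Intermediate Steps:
L(A) = -2 (L(A) = -2 + 0 = -2)
Q(Y) = -1
O(D, a) = -1
B = 27 (B = -1 + 28 = 27)
K(v) = -6/v
(u - 6)*(-3) - K(B) = (21 - 6)*(-3) - (-6)/27 = 15*(-3) - (-6)/27 = -45 - 1*(-2/9) = -45 + 2/9 = -403/9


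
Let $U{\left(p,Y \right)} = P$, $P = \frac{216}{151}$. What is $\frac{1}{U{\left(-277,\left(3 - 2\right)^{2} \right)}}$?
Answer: $\frac{151}{216} \approx 0.69907$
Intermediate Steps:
$P = \frac{216}{151}$ ($P = 216 \cdot \frac{1}{151} = \frac{216}{151} \approx 1.4305$)
$U{\left(p,Y \right)} = \frac{216}{151}$
$\frac{1}{U{\left(-277,\left(3 - 2\right)^{2} \right)}} = \frac{1}{\frac{216}{151}} = \frac{151}{216}$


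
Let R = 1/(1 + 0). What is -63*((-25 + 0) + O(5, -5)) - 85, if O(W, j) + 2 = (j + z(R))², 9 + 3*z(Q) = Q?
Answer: -2087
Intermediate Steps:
R = 1 (R = 1/1 = 1)
z(Q) = -3 + Q/3
O(W, j) = -2 + (-8/3 + j)² (O(W, j) = -2 + (j + (-3 + (⅓)*1))² = -2 + (j + (-3 + ⅓))² = -2 + (j - 8/3)² = -2 + (-8/3 + j)²)
-63*((-25 + 0) + O(5, -5)) - 85 = -63*((-25 + 0) + (-2 + (-8 + 3*(-5))²/9)) - 85 = -63*(-25 + (-2 + (-8 - 15)²/9)) - 85 = -63*(-25 + (-2 + (⅑)*(-23)²)) - 85 = -63*(-25 + (-2 + (⅑)*529)) - 85 = -63*(-25 + (-2 + 529/9)) - 85 = -63*(-25 + 511/9) - 85 = -63*286/9 - 85 = -2002 - 85 = -2087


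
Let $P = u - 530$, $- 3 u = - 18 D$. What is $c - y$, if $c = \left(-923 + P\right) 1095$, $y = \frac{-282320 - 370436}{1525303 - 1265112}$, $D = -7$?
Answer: $- \frac{425938519019}{260191} \approx -1.637 \cdot 10^{6}$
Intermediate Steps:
$u = -42$ ($u = - \frac{\left(-18\right) \left(-7\right)}{3} = \left(- \frac{1}{3}\right) 126 = -42$)
$y = - \frac{652756}{260191} \approx -2.5088$
$P = -572$ ($P = -42 - 530 = -572$)
$c = -1637025$ ($c = \left(-923 - 572\right) 1095 = \left(-1495\right) 1095 = -1637025$)
$c - y = -1637025 - - \frac{652756}{260191} = -1637025 + \frac{652756}{260191} = - \frac{425938519019}{260191}$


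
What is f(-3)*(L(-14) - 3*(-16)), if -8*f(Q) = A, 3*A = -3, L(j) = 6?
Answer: 27/4 ≈ 6.7500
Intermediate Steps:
A = -1 (A = (1/3)*(-3) = -1)
f(Q) = 1/8 (f(Q) = -1/8*(-1) = 1/8)
f(-3)*(L(-14) - 3*(-16)) = (6 - 3*(-16))/8 = (6 - 1*(-48))/8 = (6 + 48)/8 = (1/8)*54 = 27/4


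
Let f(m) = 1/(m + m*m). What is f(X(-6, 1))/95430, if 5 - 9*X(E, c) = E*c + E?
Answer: 27/14060020 ≈ 1.9203e-6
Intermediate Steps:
X(E, c) = 5/9 - E/9 - E*c/9 (X(E, c) = 5/9 - (E*c + E)/9 = 5/9 - (E + E*c)/9 = 5/9 + (-E/9 - E*c/9) = 5/9 - E/9 - E*c/9)
f(m) = 1/(m + m**2)
f(X(-6, 1))/95430 = (1/((5/9 - 1/9*(-6) - 1/9*(-6)*1)*(1 + (5/9 - 1/9*(-6) - 1/9*(-6)*1))))/95430 = (1/((5/9 + 2/3 + 2/3)*(1 + (5/9 + 2/3 + 2/3))))*(1/95430) = (1/((17/9)*(1 + 17/9)))*(1/95430) = (9/(17*(26/9)))*(1/95430) = ((9/17)*(9/26))*(1/95430) = (81/442)*(1/95430) = 27/14060020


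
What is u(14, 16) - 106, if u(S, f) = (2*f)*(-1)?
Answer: -138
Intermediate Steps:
u(S, f) = -2*f
u(14, 16) - 106 = -2*16 - 106 = -32 - 106 = -138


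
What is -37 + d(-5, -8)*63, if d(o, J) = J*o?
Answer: 2483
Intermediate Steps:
-37 + d(-5, -8)*63 = -37 - 8*(-5)*63 = -37 + 40*63 = -37 + 2520 = 2483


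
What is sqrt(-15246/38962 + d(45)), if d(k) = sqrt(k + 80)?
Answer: sqrt(-207 + 2645*sqrt(5))/23 ≈ 3.2847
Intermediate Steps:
d(k) = sqrt(80 + k)
sqrt(-15246/38962 + d(45)) = sqrt(-15246/38962 + sqrt(80 + 45)) = sqrt(-15246*1/38962 + sqrt(125)) = sqrt(-9/23 + 5*sqrt(5))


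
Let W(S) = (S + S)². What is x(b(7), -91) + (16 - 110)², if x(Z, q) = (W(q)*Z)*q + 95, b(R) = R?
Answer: -21091057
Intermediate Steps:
W(S) = 4*S² (W(S) = (2*S)² = 4*S²)
x(Z, q) = 95 + 4*Z*q³ (x(Z, q) = ((4*q²)*Z)*q + 95 = (4*Z*q²)*q + 95 = 4*Z*q³ + 95 = 95 + 4*Z*q³)
x(b(7), -91) + (16 - 110)² = (95 + 4*7*(-91)³) + (16 - 110)² = (95 + 4*7*(-753571)) + (-94)² = (95 - 21099988) + 8836 = -21099893 + 8836 = -21091057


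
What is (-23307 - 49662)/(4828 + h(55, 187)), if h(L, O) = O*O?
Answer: -72969/39797 ≈ -1.8335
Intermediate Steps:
h(L, O) = O²
(-23307 - 49662)/(4828 + h(55, 187)) = (-23307 - 49662)/(4828 + 187²) = -72969/(4828 + 34969) = -72969/39797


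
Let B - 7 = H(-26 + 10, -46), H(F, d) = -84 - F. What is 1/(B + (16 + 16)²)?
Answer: 1/963 ≈ 0.0010384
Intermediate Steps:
B = -61 (B = 7 + (-84 - (-26 + 10)) = 7 + (-84 - 1*(-16)) = 7 + (-84 + 16) = 7 - 68 = -61)
1/(B + (16 + 16)²) = 1/(-61 + (16 + 16)²) = 1/(-61 + 32²) = 1/(-61 + 1024) = 1/963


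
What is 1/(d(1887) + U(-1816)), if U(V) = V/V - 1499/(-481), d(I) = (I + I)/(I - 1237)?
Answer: 12025/119319 ≈ 0.10078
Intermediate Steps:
d(I) = 2*I/(-1237 + I) (d(I) = (2*I)/(-1237 + I) = 2*I/(-1237 + I))
U(V) = 1980/481 (U(V) = 1 - 1499*(-1/481) = 1 + 1499/481 = 1980/481)
1/(d(1887) + U(-1816)) = 1/(2*1887/(-1237 + 1887) + 1980/481) = 1/(2*1887/650 + 1980/481) = 1/(2*1887*(1/650) + 1980/481) = 1/(1887/325 + 1980/481) = 1/(119319/12025) = 12025/119319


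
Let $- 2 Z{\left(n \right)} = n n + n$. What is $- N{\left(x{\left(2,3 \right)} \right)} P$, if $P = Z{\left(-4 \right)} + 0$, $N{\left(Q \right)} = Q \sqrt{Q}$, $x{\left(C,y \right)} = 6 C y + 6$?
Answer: $252 \sqrt{42} \approx 1633.1$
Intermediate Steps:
$Z{\left(n \right)} = - \frac{n}{2} - \frac{n^{2}}{2}$ ($Z{\left(n \right)} = - \frac{n n + n}{2} = - \frac{n^{2} + n}{2} = - \frac{n + n^{2}}{2} = - \frac{n}{2} - \frac{n^{2}}{2}$)
$x{\left(C,y \right)} = 6 + 6 C y$ ($x{\left(C,y \right)} = 6 C y + 6 = 6 + 6 C y$)
$N{\left(Q \right)} = Q^{\frac{3}{2}}$
$P = -6$ ($P = \left(- \frac{1}{2}\right) \left(-4\right) \left(1 - 4\right) + 0 = \left(- \frac{1}{2}\right) \left(-4\right) \left(-3\right) + 0 = -6 + 0 = -6$)
$- N{\left(x{\left(2,3 \right)} \right)} P = - \left(6 + 6 \cdot 2 \cdot 3\right)^{\frac{3}{2}} \left(-6\right) = - \left(6 + 36\right)^{\frac{3}{2}} \left(-6\right) = - 42^{\frac{3}{2}} \left(-6\right) = - 42 \sqrt{42} \left(-6\right) = - \left(-252\right) \sqrt{42} = 252 \sqrt{42}$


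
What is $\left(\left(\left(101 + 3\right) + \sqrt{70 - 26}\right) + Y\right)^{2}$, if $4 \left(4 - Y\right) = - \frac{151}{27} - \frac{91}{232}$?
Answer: $\frac{7554618608353}{627803136} + \frac{2743537 \sqrt{11}}{6264} \approx 13486.0$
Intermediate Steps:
$Y = \frac{137713}{25056}$ ($Y = 4 - \frac{- \frac{151}{27} - \frac{91}{232}}{4} = 4 - - \frac{37489}{25056} = 4 + \frac{37489}{25056} = \frac{137713}{25056} \approx 5.4962$)
$\left(\left(\left(101 + 3\right) + \sqrt{70 - 26}\right) + Y\right)^{2} = \left(\left(\left(101 + 3\right) + \sqrt{70 - 26}\right) + \frac{137713}{25056}\right)^{2} = \left(\left(104 + \sqrt{44}\right) + \frac{137713}{25056}\right)^{2} = \left(\left(104 + 2 \sqrt{11}\right) + \frac{137713}{25056}\right)^{2} = \left(\frac{2743537}{25056} + 2 \sqrt{11}\right)^{2}$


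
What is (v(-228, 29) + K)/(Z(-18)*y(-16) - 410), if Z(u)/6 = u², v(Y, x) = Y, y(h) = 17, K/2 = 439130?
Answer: 439016/16319 ≈ 26.902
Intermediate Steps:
K = 878260 (K = 2*439130 = 878260)
Z(u) = 6*u²
(v(-228, 29) + K)/(Z(-18)*y(-16) - 410) = (-228 + 878260)/((6*(-18)²)*17 - 410) = 878032/((6*324)*17 - 410) = 878032/(1944*17 - 410) = 878032/(33048 - 410) = 878032/32638 = 878032*(1/32638) = 439016/16319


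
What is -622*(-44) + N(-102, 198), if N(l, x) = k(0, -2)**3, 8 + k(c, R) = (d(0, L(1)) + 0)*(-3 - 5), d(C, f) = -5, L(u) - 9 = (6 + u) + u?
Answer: 60136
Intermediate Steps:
L(u) = 15 + 2*u (L(u) = 9 + ((6 + u) + u) = 9 + (6 + 2*u) = 15 + 2*u)
k(c, R) = 32 (k(c, R) = -8 + (-5 + 0)*(-3 - 5) = -8 - 5*(-8) = -8 + 40 = 32)
N(l, x) = 32768 (N(l, x) = 32**3 = 32768)
-622*(-44) + N(-102, 198) = -622*(-44) + 32768 = 27368 + 32768 = 60136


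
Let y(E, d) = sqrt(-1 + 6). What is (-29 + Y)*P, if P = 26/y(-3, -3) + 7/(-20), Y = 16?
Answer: 91/20 - 338*sqrt(5)/5 ≈ -146.61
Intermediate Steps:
y(E, d) = sqrt(5)
P = -7/20 + 26*sqrt(5)/5 (P = 26/(sqrt(5)) + 7/(-20) = 26*(sqrt(5)/5) + 7*(-1/20) = 26*sqrt(5)/5 - 7/20 = -7/20 + 26*sqrt(5)/5 ≈ 11.278)
(-29 + Y)*P = (-29 + 16)*(-7/20 + 26*sqrt(5)/5) = -13*(-7/20 + 26*sqrt(5)/5) = 91/20 - 338*sqrt(5)/5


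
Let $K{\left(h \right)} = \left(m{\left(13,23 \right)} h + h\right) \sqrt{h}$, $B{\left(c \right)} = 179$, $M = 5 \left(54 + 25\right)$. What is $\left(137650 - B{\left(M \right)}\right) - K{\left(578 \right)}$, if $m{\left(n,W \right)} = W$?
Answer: $137471 - 235824 \sqrt{2} \approx -1.9603 \cdot 10^{5}$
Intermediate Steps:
$M = 395$ ($M = 5 \cdot 79 = 395$)
$K{\left(h \right)} = 24 h^{\frac{3}{2}}$ ($K{\left(h \right)} = \left(23 h + h\right) \sqrt{h} = 24 h \sqrt{h} = 24 h^{\frac{3}{2}}$)
$\left(137650 - B{\left(M \right)}\right) - K{\left(578 \right)} = \left(137650 - 179\right) - 24 \cdot 578^{\frac{3}{2}} = \left(137650 - 179\right) - 24 \cdot 9826 \sqrt{2} = 137471 - 235824 \sqrt{2}$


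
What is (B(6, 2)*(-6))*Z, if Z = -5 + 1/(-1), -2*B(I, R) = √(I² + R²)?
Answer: -36*√10 ≈ -113.84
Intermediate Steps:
B(I, R) = -√(I² + R²)/2
Z = -6 (Z = -5 - 1 = -6)
(B(6, 2)*(-6))*Z = (-√(6² + 2²)/2*(-6))*(-6) = (-√(36 + 4)/2*(-6))*(-6) = (-√10*(-6))*(-6) = (6*√10)*(-6) = -36*√10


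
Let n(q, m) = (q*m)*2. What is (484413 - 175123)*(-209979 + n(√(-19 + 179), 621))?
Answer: -64944404910 + 1536552720*√10 ≈ -6.0085e+10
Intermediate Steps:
n(q, m) = 2*m*q (n(q, m) = (m*q)*2 = 2*m*q)
(484413 - 175123)*(-209979 + n(√(-19 + 179), 621)) = (484413 - 175123)*(-209979 + 2*621*√(-19 + 179)) = 309290*(-209979 + 2*621*√160) = 309290*(-209979 + 2*621*(4*√10)) = 309290*(-209979 + 4968*√10) = -64944404910 + 1536552720*√10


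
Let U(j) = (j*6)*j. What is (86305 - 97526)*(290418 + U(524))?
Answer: -21744884154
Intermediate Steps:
U(j) = 6*j**2 (U(j) = (6*j)*j = 6*j**2)
(86305 - 97526)*(290418 + U(524)) = (86305 - 97526)*(290418 + 6*524**2) = -11221*(290418 + 6*274576) = -11221*(290418 + 1647456) = -11221*1937874 = -21744884154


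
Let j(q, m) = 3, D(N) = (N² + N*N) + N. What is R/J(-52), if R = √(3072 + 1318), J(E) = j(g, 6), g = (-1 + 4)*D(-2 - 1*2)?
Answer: √4390/3 ≈ 22.086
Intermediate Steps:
D(N) = N + 2*N² (D(N) = (N² + N²) + N = 2*N² + N = N + 2*N²)
g = 84 (g = (-1 + 4)*((-2 - 1*2)*(1 + 2*(-2 - 1*2))) = 3*((-2 - 2)*(1 + 2*(-2 - 2))) = 3*(-4*(1 + 2*(-4))) = 3*(-4*(1 - 8)) = 3*(-4*(-7)) = 3*28 = 84)
J(E) = 3
R = √4390 ≈ 66.257
R/J(-52) = √4390/3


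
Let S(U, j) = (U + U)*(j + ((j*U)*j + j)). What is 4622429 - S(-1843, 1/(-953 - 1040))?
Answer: 18360493001327/3972049 ≈ 4.6224e+6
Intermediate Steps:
S(U, j) = 2*U*(2*j + U*j²) (S(U, j) = (2*U)*(j + ((U*j)*j + j)) = (2*U)*(j + (U*j² + j)) = (2*U)*(j + (j + U*j²)) = (2*U)*(2*j + U*j²) = 2*U*(2*j + U*j²))
4622429 - S(-1843, 1/(-953 - 1040)) = 4622429 - 2*(-1843)*(2 - 1843/(-953 - 1040))/(-953 - 1040) = 4622429 - 2*(-1843)*(2 - 1843/(-1993))/(-1993) = 4622429 - 2*(-1843)*(-1)*(2 - 1843*(-1/1993))/1993 = 4622429 - 2*(-1843)*(-1)*(2 + 1843/1993)/1993 = 4622429 - 2*(-1843)*(-1)*5829/(1993*1993) = 4622429 - 1*21485694/3972049 = 4622429 - 21485694/3972049 = 18360493001327/3972049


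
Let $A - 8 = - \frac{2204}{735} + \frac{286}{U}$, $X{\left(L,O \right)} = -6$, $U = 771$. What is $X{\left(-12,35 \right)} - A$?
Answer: $- \frac{2148172}{188895} \approx -11.372$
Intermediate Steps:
$A = \frac{1014802}{188895}$ ($A = 8 + \left(- \frac{2204}{735} + \frac{286}{771}\right) = 8 - \frac{496358}{188895} = \frac{1014802}{188895} \approx 5.3723$)
$X{\left(-12,35 \right)} - A = -6 - \frac{1014802}{188895} = - \frac{2148172}{188895}$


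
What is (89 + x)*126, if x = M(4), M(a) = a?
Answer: 11718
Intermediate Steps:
x = 4
(89 + x)*126 = (89 + 4)*126 = 93*126 = 11718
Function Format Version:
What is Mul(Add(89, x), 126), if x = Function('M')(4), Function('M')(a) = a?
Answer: 11718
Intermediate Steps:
x = 4
Mul(Add(89, x), 126) = Mul(Add(89, 4), 126) = Mul(93, 126) = 11718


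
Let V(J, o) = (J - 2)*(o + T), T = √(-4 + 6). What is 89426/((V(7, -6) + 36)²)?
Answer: 1922659/49 - 1341390*√2/49 ≈ 523.41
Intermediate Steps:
T = √2 ≈ 1.4142
V(J, o) = (-2 + J)*(o + √2) (V(J, o) = (J - 2)*(o + √2) = (-2 + J)*(o + √2))
89426/((V(7, -6) + 36)²) = 89426/(((-2*(-6) - 2*√2 + 7*(-6) + 7*√2) + 36)²) = 89426/(((12 - 2*√2 - 42 + 7*√2) + 36)²) = 89426/(((-30 + 5*√2) + 36)²) = 89426/((6 + 5*√2)²) = 89426/(6 + 5*√2)²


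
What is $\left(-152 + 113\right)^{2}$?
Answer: $1521$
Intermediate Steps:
$\left(-152 + 113\right)^{2} = \left(-39\right)^{2} = 1521$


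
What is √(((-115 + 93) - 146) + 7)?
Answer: I*√161 ≈ 12.689*I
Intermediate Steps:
√(((-115 + 93) - 146) + 7) = √((-22 - 146) + 7) = √(-168 + 7) = √(-161) = I*√161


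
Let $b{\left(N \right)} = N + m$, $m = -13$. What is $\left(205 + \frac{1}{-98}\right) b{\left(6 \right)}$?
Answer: $- \frac{20089}{14} \approx -1434.9$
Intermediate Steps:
$b{\left(N \right)} = -13 + N$ ($b{\left(N \right)} = N - 13 = -13 + N$)
$\left(205 + \frac{1}{-98}\right) b{\left(6 \right)} = \left(205 + \frac{1}{-98}\right) \left(-13 + 6\right) = \left(205 - \frac{1}{98}\right) \left(-7\right) = \frac{20089}{98} \left(-7\right) = - \frac{20089}{14}$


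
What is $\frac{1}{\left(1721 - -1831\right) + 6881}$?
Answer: $\frac{1}{10433} \approx 9.585 \cdot 10^{-5}$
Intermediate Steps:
$\frac{1}{\left(1721 - -1831\right) + 6881} = \frac{1}{\left(1721 + 1831\right) + 6881} = \frac{1}{3552 + 6881} = \frac{1}{10433}$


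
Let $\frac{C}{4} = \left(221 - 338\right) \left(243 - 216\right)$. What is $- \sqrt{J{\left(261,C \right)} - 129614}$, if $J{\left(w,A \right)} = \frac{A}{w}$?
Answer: $- \frac{i \sqrt{109046090}}{29} \approx - 360.09 i$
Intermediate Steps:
$C = -12636$ ($C = 4 \left(221 - 338\right) \left(243 - 216\right) = 4 \left(\left(-117\right) 27\right) = 4 \left(-3159\right) = -12636$)
$- \sqrt{J{\left(261,C \right)} - 129614} = - \sqrt{- \frac{12636}{261} - 129614} = - \sqrt{\left(-12636\right) \frac{1}{261} - 129614} = - \sqrt{- \frac{1404}{29} - 129614} = - \sqrt{- \frac{3760210}{29}} = - \frac{i \sqrt{109046090}}{29}$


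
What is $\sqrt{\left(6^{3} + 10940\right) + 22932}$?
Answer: $2 \sqrt{8522} \approx 184.63$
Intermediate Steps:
$\sqrt{\left(6^{3} + 10940\right) + 22932} = \sqrt{\left(216 + 10940\right) + 22932} = \sqrt{11156 + 22932} = \sqrt{34088} = 2 \sqrt{8522}$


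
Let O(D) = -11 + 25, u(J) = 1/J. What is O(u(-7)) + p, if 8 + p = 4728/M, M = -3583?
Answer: 16770/3583 ≈ 4.6804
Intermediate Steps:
u(J) = 1/J
O(D) = 14
p = -33392/3583 (p = -8 + 4728/(-3583) = -8 + 4728*(-1/3583) = -8 - 4728/3583 = -33392/3583 ≈ -9.3196)
O(u(-7)) + p = 14 - 33392/3583 = 16770/3583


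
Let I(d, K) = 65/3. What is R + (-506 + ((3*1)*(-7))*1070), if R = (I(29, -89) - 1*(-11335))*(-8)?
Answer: -341488/3 ≈ -1.1383e+5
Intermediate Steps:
I(d, K) = 65/3 (I(d, K) = 65*(1/3) = 65/3)
R = -272560/3 (R = (65/3 - 1*(-11335))*(-8) = (65/3 + 11335)*(-8) = (34070/3)*(-8) = -272560/3 ≈ -90853.)
R + (-506 + ((3*1)*(-7))*1070) = -272560/3 + (-506 + ((3*1)*(-7))*1070) = -272560/3 + (-506 + (3*(-7))*1070) = -272560/3 + (-506 - 21*1070) = -272560/3 + (-506 - 22470) = -272560/3 - 22976 = -341488/3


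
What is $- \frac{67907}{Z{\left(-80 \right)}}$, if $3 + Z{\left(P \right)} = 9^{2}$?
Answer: $- \frac{67907}{78} \approx -870.6$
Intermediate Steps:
$Z{\left(P \right)} = 78$ ($Z{\left(P \right)} = -3 + 9^{2} = -3 + 81 = 78$)
$- \frac{67907}{Z{\left(-80 \right)}} = - \frac{67907}{78}$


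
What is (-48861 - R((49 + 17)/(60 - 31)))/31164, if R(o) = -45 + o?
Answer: -235955/150626 ≈ -1.5665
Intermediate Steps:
(-48861 - R((49 + 17)/(60 - 31)))/31164 = (-48861 - (-45 + (49 + 17)/(60 - 31)))/31164 = (-48861 - (-45 + 66/29))*(1/31164) = (-48861 - 1*(-1239/29))*(1/31164) = (-48861 + 1239/29)*(1/31164) = -1415730/29*1/31164 = -235955/150626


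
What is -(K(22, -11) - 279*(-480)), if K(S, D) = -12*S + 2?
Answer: -133658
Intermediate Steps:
K(S, D) = 2 - 12*S
-(K(22, -11) - 279*(-480)) = -((2 - 12*22) - 279*(-480)) = -((2 - 264) + 133920) = -(-262 + 133920) = -1*133658 = -133658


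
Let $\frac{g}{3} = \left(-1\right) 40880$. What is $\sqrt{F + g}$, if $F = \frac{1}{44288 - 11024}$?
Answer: $\frac{i \sqrt{942363797529}}{2772} \approx 350.2 i$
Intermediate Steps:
$g = -122640$ ($g = 3 \left(\left(-1\right) 40880\right) = 3 \left(-40880\right) = -122640$)
$F = \frac{1}{33264} \approx 3.0063 \cdot 10^{-5}$
$\sqrt{F + g} = \sqrt{\frac{1}{33264} - 122640} = \sqrt{- \frac{4079496959}{33264}} = \frac{i \sqrt{942363797529}}{2772}$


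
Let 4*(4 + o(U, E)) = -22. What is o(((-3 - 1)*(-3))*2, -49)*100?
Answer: -950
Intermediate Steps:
o(U, E) = -19/2 (o(U, E) = -4 + (¼)*(-22) = -4 - 11/2 = -19/2)
o(((-3 - 1)*(-3))*2, -49)*100 = -19/2*100 = -950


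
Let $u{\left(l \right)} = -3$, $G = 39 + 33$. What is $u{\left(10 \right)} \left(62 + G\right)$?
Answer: $-402$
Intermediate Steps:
$G = 72$
$u{\left(10 \right)} \left(62 + G\right) = - 3 \left(62 + 72\right) = \left(-3\right) 134 = -402$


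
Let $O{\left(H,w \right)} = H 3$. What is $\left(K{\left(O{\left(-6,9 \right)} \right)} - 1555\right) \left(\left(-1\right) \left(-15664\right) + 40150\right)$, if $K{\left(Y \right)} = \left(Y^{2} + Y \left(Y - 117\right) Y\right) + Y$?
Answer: $-2511016046$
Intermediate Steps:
$O{\left(H,w \right)} = 3 H$
$K{\left(Y \right)} = Y + Y^{2} + Y^{2} \left(-117 + Y\right)$ ($K{\left(Y \right)} = \left(Y^{2} + Y \left(-117 + Y\right) Y\right) + Y = \left(Y^{2} + Y^{2} \left(-117 + Y\right)\right) + Y = Y + Y^{2} + Y^{2} \left(-117 + Y\right)$)
$\left(K{\left(O{\left(-6,9 \right)} \right)} - 1555\right) \left(\left(-1\right) \left(-15664\right) + 40150\right) = \left(3 \left(-6\right) \left(1 + \left(3 \left(-6\right)\right)^{2} - 116 \cdot 3 \left(-6\right)\right) - 1555\right) \left(\left(-1\right) \left(-15664\right) + 40150\right) = \left(- 18 \left(1 + \left(-18\right)^{2} - -2088\right) - 1555\right) \left(15664 + 40150\right) = \left(- 18 \left(1 + 324 + 2088\right) - 1555\right) 55814 = \left(\left(-18\right) 2413 - 1555\right) 55814 = \left(-43434 - 1555\right) 55814 = \left(-44989\right) 55814 = -2511016046$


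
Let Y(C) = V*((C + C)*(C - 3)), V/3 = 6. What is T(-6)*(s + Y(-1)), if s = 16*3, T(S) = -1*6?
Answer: -1152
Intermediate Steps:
V = 18 (V = 3*6 = 18)
T(S) = -6
s = 48
Y(C) = 36*C*(-3 + C) (Y(C) = 18*((C + C)*(C - 3)) = 18*((2*C)*(-3 + C)) = 18*(2*C*(-3 + C)) = 36*C*(-3 + C))
T(-6)*(s + Y(-1)) = -6*(48 + 36*(-1)*(-3 - 1)) = -6*(48 + 36*(-1)*(-4)) = -6*(48 + 144) = -6*192 = -1152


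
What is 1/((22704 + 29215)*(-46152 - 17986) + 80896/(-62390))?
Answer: -31195/103878751782738 ≈ -3.0030e-10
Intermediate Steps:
1/((22704 + 29215)*(-46152 - 17986) + 80896/(-62390)) = 1/(51919*(-64138) + 80896*(-1/62390)) = 1/(-3329980822 - 40448/31195) = 1/(-103878751782738/31195) = -31195/103878751782738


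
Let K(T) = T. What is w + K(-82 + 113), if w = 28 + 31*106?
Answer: 3345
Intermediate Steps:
w = 3314 (w = 28 + 3286 = 3314)
w + K(-82 + 113) = 3314 + (-82 + 113) = 3314 + 31 = 3345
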